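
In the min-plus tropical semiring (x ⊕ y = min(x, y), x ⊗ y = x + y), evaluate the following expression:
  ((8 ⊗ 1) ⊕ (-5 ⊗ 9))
((8 ⊗ 1) ⊕ (-5 ⊗ 9)) = 4

Expand innermost to outermost. Recall ⊕ takes the minimum of its arguments and ⊗ takes their sum. Working out the expression ((8 ⊗ 1) ⊕ (-5 ⊗ 9)) gives 4.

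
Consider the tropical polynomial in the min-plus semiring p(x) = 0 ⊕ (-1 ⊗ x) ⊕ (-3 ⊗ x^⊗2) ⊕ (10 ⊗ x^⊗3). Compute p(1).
p(1) = -1

A tropical monomial a ⊗ x^⊗i evaluates to a + i · x. Evaluating each term at x = 1:
  Term 0 contributes 0 + 0 · 1 = 0
  Term 1 contributes -1 + 1 · 1 = 0
  Term 2 contributes -3 + 2 · 1 = -1
  Term 3 contributes 10 + 3 · 1 = 13
p(1) = ⊕ of these = min[0, 0, -1, 13] = -1.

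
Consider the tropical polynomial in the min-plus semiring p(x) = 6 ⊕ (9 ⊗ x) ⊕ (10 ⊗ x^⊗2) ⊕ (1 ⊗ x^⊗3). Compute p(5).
p(5) = 6

A tropical monomial a ⊗ x^⊗i evaluates to a + i · x. Evaluating each term at x = 5:
  Term 0 contributes 6 + 0 · 5 = 6
  Term 1 contributes 9 + 1 · 5 = 14
  Term 2 contributes 10 + 2 · 5 = 20
  Term 3 contributes 1 + 3 · 5 = 16
p(5) = ⊕ of these = min[6, 14, 20, 16] = 6.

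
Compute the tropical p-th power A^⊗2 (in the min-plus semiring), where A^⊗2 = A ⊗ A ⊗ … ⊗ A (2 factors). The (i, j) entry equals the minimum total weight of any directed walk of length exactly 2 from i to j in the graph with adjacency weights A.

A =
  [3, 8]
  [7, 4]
A^⊗2 =
  [6, 11]
  [10, 8]

Each entry (A^⊗2)_ij equals the minimum over all length-2 walks i = v_0 → v_1 → … → v_2 = j of Σ_t A[v_t][v_{t+1}]. For example, for (i, j) = (0, 1) we minimise over 2 possible intermediate vertex sequences; the minimum is 11, attained along the walk 0 → 0 → 1.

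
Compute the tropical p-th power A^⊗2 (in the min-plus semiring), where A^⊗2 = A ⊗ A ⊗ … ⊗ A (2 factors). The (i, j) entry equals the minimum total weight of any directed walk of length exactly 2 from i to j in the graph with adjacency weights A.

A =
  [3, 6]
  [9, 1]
A^⊗2 =
  [6, 7]
  [10, 2]

Each entry (A^⊗2)_ij equals the minimum over all length-2 walks i = v_0 → v_1 → … → v_2 = j of Σ_t A[v_t][v_{t+1}]. For example, for (i, j) = (0, 1) we minimise over 2 possible intermediate vertex sequences; the minimum is 7, attained along the walk 0 → 1 → 1.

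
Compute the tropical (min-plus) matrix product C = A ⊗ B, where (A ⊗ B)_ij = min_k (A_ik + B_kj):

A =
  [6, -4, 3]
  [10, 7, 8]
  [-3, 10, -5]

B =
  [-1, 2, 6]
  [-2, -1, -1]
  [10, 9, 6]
A ⊗ B =
  [-6, -5, -5]
  [5, 6, 6]
  [-4, -1, 1]

Apply the min-plus product entry-by-entry:
  C[0][0] = min over k of (A[0][0] + B[0][0] = 6 + -1 = 5, A[0][1] + B[1][0] = -4 + -2 = -6, A[0][2] + B[2][0] = 3 + 10 = 13) = -6 (attained at k = 1)
  C[0][1] = min over k of (A[0][0] + B[0][1] = 6 + 2 = 8, A[0][1] + B[1][1] = -4 + -1 = -5, A[0][2] + B[2][1] = 3 + 9 = 12) = -5 (attained at k = 1)
  C[0][2] = min over k of (A[0][0] + B[0][2] = 6 + 6 = 12, A[0][1] + B[1][2] = -4 + -1 = -5, A[0][2] + B[2][2] = 3 + 6 = 9) = -5 (attained at k = 1)
  C[1][0] = min over k of (A[1][0] + B[0][0] = 10 + -1 = 9, A[1][1] + B[1][0] = 7 + -2 = 5, A[1][2] + B[2][0] = 8 + 10 = 18) = 5 (attained at k = 1)
  C[1][1] = min over k of (A[1][0] + B[0][1] = 10 + 2 = 12, A[1][1] + B[1][1] = 7 + -1 = 6, A[1][2] + B[2][1] = 8 + 9 = 17) = 6 (attained at k = 1)
  C[1][2] = min over k of (A[1][0] + B[0][2] = 10 + 6 = 16, A[1][1] + B[1][2] = 7 + -1 = 6, A[1][2] + B[2][2] = 8 + 6 = 14) = 6 (attained at k = 1)
  C[2][0] = min over k of (A[2][0] + B[0][0] = -3 + -1 = -4, A[2][1] + B[1][0] = 10 + -2 = 8, A[2][2] + B[2][0] = -5 + 10 = 5) = -4 (attained at k = 0)
  C[2][1] = min over k of (A[2][0] + B[0][1] = -3 + 2 = -1, A[2][1] + B[1][1] = 10 + -1 = 9, A[2][2] + B[2][1] = -5 + 9 = 4) = -1 (attained at k = 0)
  C[2][2] = min over k of (A[2][0] + B[0][2] = -3 + 6 = 3, A[2][1] + B[1][2] = 10 + -1 = 9, A[2][2] + B[2][2] = -5 + 6 = 1) = 1 (attained at k = 2)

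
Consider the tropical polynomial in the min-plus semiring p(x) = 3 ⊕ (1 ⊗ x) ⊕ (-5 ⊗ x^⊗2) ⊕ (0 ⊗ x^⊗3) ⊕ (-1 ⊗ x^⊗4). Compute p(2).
p(2) = -1

A tropical monomial a ⊗ x^⊗i evaluates to a + i · x. Evaluating each term at x = 2:
  Term 0 contributes 3 + 0 · 2 = 3
  Term 1 contributes 1 + 1 · 2 = 3
  Term 2 contributes -5 + 2 · 2 = -1
  Term 3 contributes 0 + 3 · 2 = 6
  Term 4 contributes -1 + 4 · 2 = 7
p(2) = ⊕ of these = min[3, 3, -1, 6, 7] = -1.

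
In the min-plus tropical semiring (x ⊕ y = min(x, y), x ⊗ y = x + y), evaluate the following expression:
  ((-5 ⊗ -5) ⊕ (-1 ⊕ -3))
((-5 ⊗ -5) ⊕ (-1 ⊕ -3)) = -10

Expand innermost to outermost. Recall ⊕ takes the minimum of its arguments and ⊗ takes their sum. Working out the expression ((-5 ⊗ -5) ⊕ (-1 ⊕ -3)) gives -10.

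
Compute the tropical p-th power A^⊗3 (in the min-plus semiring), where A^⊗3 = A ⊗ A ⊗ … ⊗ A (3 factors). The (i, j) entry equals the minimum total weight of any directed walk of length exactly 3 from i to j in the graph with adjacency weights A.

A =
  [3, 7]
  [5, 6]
A^⊗3 =
  [9, 13]
  [11, 15]

Each entry (A^⊗3)_ij equals the minimum over all length-3 walks i = v_0 → v_1 → … → v_3 = j of Σ_t A[v_t][v_{t+1}]. For example, for (i, j) = (0, 1) we minimise over 4 possible intermediate vertex sequences; the minimum is 13, attained along the walk 0 → 0 → 0 → 1.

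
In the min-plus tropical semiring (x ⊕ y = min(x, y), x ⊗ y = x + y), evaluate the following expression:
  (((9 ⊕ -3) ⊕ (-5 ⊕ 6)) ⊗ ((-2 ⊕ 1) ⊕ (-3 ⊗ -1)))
(((9 ⊕ -3) ⊕ (-5 ⊕ 6)) ⊗ ((-2 ⊕ 1) ⊕ (-3 ⊗ -1))) = -9

Expand innermost to outermost. Recall ⊕ takes the minimum of its arguments and ⊗ takes their sum. Working out the expression (((9 ⊕ -3) ⊕ (-5 ⊕ 6)) ⊗ ((-2 ⊕ 1) ⊕ (-3 ⊗ -1))) gives -9.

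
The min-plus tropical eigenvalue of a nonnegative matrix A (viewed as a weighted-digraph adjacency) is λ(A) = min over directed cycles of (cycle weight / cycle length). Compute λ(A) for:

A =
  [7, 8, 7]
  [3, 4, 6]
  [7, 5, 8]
λ(A) = 4

Enumerate directed cycles and compute their means (weight / length). Sample:
  cycle 0 → 0: weight = 7, length = 1, mean = 7/1 ≈ 7.000
  cycle 1 → 1: weight = 4, length = 1, mean = 4/1 ≈ 4.000
  cycle 2 → 2: weight = 8, length = 1, mean = 8/1 ≈ 8.000
  cycle 0 → 1 → 0: weight = 11, length = 2, mean = 11/2 ≈ 5.500
  cycle 0 → 2 → 0: weight = 14, length = 2, mean = 14/2 ≈ 7.000
  cycle 1 → 0 → 1: weight = 11, length = 2, mean = 11/2 ≈ 5.500
Minimum mean = 4.000, attained e.g. along the cycle 1 → 1 with weight 4 and length 1. So λ(A) = 4/1 = 4.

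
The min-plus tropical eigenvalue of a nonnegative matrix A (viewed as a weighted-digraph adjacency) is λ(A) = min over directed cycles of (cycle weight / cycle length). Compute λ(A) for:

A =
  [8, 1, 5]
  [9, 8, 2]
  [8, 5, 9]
λ(A) = 7/2

Enumerate directed cycles and compute their means (weight / length). Sample:
  cycle 0 → 0: weight = 8, length = 1, mean = 8/1 ≈ 8.000
  cycle 1 → 1: weight = 8, length = 1, mean = 8/1 ≈ 8.000
  cycle 2 → 2: weight = 9, length = 1, mean = 9/1 ≈ 9.000
  cycle 0 → 1 → 0: weight = 10, length = 2, mean = 10/2 ≈ 5.000
  cycle 0 → 2 → 0: weight = 13, length = 2, mean = 13/2 ≈ 6.500
  cycle 1 → 0 → 1: weight = 10, length = 2, mean = 10/2 ≈ 5.000
Minimum mean = 3.500, attained e.g. along the cycle 1 → 2 → 1 with weight 7 and length 2. So λ(A) = 7/2 = 7/2.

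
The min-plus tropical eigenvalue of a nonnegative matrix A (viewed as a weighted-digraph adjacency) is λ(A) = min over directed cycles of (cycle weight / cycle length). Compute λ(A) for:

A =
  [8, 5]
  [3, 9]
λ(A) = 4

Enumerate directed cycles and compute their means (weight / length). Sample:
  cycle 0 → 0: weight = 8, length = 1, mean = 8/1 ≈ 8.000
  cycle 1 → 1: weight = 9, length = 1, mean = 9/1 ≈ 9.000
  cycle 0 → 1 → 0: weight = 8, length = 2, mean = 8/2 ≈ 4.000
  cycle 1 → 0 → 1: weight = 8, length = 2, mean = 8/2 ≈ 4.000
Minimum mean = 4.000, attained e.g. along the cycle 0 → 1 → 0 with weight 8 and length 2. So λ(A) = 8/2 = 4.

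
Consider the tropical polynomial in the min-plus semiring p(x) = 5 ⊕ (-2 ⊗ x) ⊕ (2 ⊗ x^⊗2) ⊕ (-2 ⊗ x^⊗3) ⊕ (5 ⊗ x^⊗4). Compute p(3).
p(3) = 1

A tropical monomial a ⊗ x^⊗i evaluates to a + i · x. Evaluating each term at x = 3:
  Term 0 contributes 5 + 0 · 3 = 5
  Term 1 contributes -2 + 1 · 3 = 1
  Term 2 contributes 2 + 2 · 3 = 8
  Term 3 contributes -2 + 3 · 3 = 7
  Term 4 contributes 5 + 4 · 3 = 17
p(3) = ⊕ of these = min[5, 1, 8, 7, 17] = 1.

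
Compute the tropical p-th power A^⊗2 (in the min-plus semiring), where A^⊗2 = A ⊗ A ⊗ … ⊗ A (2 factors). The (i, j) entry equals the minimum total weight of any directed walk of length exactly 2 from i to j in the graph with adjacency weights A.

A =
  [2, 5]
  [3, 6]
A^⊗2 =
  [4, 7]
  [5, 8]

Each entry (A^⊗2)_ij equals the minimum over all length-2 walks i = v_0 → v_1 → … → v_2 = j of Σ_t A[v_t][v_{t+1}]. For example, for (i, j) = (0, 1) we minimise over 2 possible intermediate vertex sequences; the minimum is 7, attained along the walk 0 → 0 → 1.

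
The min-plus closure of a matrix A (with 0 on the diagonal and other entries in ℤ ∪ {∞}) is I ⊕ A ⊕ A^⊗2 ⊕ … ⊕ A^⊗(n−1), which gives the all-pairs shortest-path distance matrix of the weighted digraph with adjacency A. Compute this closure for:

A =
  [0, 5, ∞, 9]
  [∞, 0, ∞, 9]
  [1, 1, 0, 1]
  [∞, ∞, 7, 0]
Closure =
  [0, 5, 16, 9]
  [17, 0, 16, 9]
  [1, 1, 0, 1]
  [8, 8, 7, 0]

This is the Floyd-Warshall all-pairs shortest-path computation. For each intermediate vertex k = 0, 1, …, 3, update dist[i][j] ← min(dist[i][j], dist[i][k] + dist[k][j]). The final matrix gives, for each (i, j), the minimum total weight of any directed path from i to j (possibly empty when i = j).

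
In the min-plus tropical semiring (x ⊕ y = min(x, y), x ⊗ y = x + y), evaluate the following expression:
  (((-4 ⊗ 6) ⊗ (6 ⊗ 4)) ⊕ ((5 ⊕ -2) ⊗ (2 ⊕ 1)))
(((-4 ⊗ 6) ⊗ (6 ⊗ 4)) ⊕ ((5 ⊕ -2) ⊗ (2 ⊕ 1))) = -1

Expand innermost to outermost. Recall ⊕ takes the minimum of its arguments and ⊗ takes their sum. Working out the expression (((-4 ⊗ 6) ⊗ (6 ⊗ 4)) ⊕ ((5 ⊕ -2) ⊗ (2 ⊕ 1))) gives -1.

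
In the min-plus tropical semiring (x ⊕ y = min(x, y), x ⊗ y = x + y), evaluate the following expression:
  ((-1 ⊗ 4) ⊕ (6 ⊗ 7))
((-1 ⊗ 4) ⊕ (6 ⊗ 7)) = 3

Expand innermost to outermost. Recall ⊕ takes the minimum of its arguments and ⊗ takes their sum. Working out the expression ((-1 ⊗ 4) ⊕ (6 ⊗ 7)) gives 3.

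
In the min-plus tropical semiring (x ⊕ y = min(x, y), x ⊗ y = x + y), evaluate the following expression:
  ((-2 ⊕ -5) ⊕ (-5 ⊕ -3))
((-2 ⊕ -5) ⊕ (-5 ⊕ -3)) = -5

Expand innermost to outermost. Recall ⊕ takes the minimum of its arguments and ⊗ takes their sum. Working out the expression ((-2 ⊕ -5) ⊕ (-5 ⊕ -3)) gives -5.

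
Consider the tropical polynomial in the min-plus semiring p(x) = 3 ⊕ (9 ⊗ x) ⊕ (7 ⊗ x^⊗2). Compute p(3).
p(3) = 3

A tropical monomial a ⊗ x^⊗i evaluates to a + i · x. Evaluating each term at x = 3:
  Term 0 contributes 3 + 0 · 3 = 3
  Term 1 contributes 9 + 1 · 3 = 12
  Term 2 contributes 7 + 2 · 3 = 13
p(3) = ⊕ of these = min[3, 12, 13] = 3.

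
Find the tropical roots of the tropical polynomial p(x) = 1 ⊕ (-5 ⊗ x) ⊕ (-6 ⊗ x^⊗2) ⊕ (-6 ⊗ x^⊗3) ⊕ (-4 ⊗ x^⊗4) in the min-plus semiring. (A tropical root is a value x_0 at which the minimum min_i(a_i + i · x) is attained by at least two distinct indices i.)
Roots: {-2, 0, 1, 6}

Each tropical root is a break point of the lower envelope of the lines y = a_i + i · x (there are 5 lines, with slopes 0, 1, ..., 4). Only the lines that attain the minimum somewhere contribute to roots; other lines are dominated. Here the surviving (envelope) indices are i = 4, i = 3, i = 2, i = 1, i = 0.
Intersections between consecutive envelope lines give the roots: for adjacent envelope indices i < j the intersection is x = (a_i − a_j) / (j − i). Reading off the sorted break points: {-2, 0, 1, 6}.
Verification: at each break x_0, at least two indices attain the minimum of min_i(a_i + i · x_0).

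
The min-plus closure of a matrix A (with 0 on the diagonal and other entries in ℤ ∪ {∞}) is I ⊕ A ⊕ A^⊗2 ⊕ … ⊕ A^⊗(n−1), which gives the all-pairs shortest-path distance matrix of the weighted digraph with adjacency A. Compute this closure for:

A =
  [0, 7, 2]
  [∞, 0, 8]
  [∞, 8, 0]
Closure =
  [0, 7, 2]
  [∞, 0, 8]
  [∞, 8, 0]

This is the Floyd-Warshall all-pairs shortest-path computation. For each intermediate vertex k = 0, 1, …, 2, update dist[i][j] ← min(dist[i][j], dist[i][k] + dist[k][j]). The final matrix gives, for each (i, j), the minimum total weight of any directed path from i to j (possibly empty when i = j).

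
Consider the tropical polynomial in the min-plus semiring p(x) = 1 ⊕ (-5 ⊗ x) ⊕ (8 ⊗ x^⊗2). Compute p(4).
p(4) = -1

A tropical monomial a ⊗ x^⊗i evaluates to a + i · x. Evaluating each term at x = 4:
  Term 0 contributes 1 + 0 · 4 = 1
  Term 1 contributes -5 + 1 · 4 = -1
  Term 2 contributes 8 + 2 · 4 = 16
p(4) = ⊕ of these = min[1, -1, 16] = -1.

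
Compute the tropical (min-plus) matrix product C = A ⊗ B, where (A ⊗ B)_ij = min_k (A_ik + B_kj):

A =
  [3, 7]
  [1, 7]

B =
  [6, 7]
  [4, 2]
A ⊗ B =
  [9, 9]
  [7, 8]

Apply the min-plus product entry-by-entry:
  C[0][0] = min over k of (A[0][0] + B[0][0] = 3 + 6 = 9, A[0][1] + B[1][0] = 7 + 4 = 11) = 9 (attained at k = 0)
  C[0][1] = min over k of (A[0][0] + B[0][1] = 3 + 7 = 10, A[0][1] + B[1][1] = 7 + 2 = 9) = 9 (attained at k = 1)
  C[1][0] = min over k of (A[1][0] + B[0][0] = 1 + 6 = 7, A[1][1] + B[1][0] = 7 + 4 = 11) = 7 (attained at k = 0)
  C[1][1] = min over k of (A[1][0] + B[0][1] = 1 + 7 = 8, A[1][1] + B[1][1] = 7 + 2 = 9) = 8 (attained at k = 0)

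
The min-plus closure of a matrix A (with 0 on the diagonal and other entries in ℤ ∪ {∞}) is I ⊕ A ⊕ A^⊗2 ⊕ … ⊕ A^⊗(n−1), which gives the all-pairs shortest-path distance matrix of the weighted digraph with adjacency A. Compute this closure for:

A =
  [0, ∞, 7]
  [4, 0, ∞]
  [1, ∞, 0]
Closure =
  [0, ∞, 7]
  [4, 0, 11]
  [1, ∞, 0]

This is the Floyd-Warshall all-pairs shortest-path computation. For each intermediate vertex k = 0, 1, …, 2, update dist[i][j] ← min(dist[i][j], dist[i][k] + dist[k][j]). The final matrix gives, for each (i, j), the minimum total weight of any directed path from i to j (possibly empty when i = j).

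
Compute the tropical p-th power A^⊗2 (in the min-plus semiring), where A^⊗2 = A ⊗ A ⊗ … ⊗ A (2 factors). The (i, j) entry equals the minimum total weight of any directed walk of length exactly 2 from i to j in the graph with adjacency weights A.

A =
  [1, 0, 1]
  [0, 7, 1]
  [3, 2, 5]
A^⊗2 =
  [0, 1, 1]
  [1, 0, 1]
  [2, 3, 3]

Each entry (A^⊗2)_ij equals the minimum over all length-2 walks i = v_0 → v_1 → … → v_2 = j of Σ_t A[v_t][v_{t+1}]. For example, for (i, j) = (0, 2) we minimise over 3 possible intermediate vertex sequences; the minimum is 1, attained along the walk 0 → 1 → 2.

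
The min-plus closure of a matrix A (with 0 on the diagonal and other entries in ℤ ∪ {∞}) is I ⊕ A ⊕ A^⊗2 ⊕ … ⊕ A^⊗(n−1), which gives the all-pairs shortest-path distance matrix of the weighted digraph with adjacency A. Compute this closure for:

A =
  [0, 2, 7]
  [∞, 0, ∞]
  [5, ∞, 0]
Closure =
  [0, 2, 7]
  [∞, 0, ∞]
  [5, 7, 0]

This is the Floyd-Warshall all-pairs shortest-path computation. For each intermediate vertex k = 0, 1, …, 2, update dist[i][j] ← min(dist[i][j], dist[i][k] + dist[k][j]). The final matrix gives, for each (i, j), the minimum total weight of any directed path from i to j (possibly empty when i = j).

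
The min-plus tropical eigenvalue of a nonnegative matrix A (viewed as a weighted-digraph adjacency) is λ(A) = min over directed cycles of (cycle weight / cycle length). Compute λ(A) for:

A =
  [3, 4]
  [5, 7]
λ(A) = 3

Enumerate directed cycles and compute their means (weight / length). Sample:
  cycle 0 → 0: weight = 3, length = 1, mean = 3/1 ≈ 3.000
  cycle 1 → 1: weight = 7, length = 1, mean = 7/1 ≈ 7.000
  cycle 0 → 1 → 0: weight = 9, length = 2, mean = 9/2 ≈ 4.500
  cycle 1 → 0 → 1: weight = 9, length = 2, mean = 9/2 ≈ 4.500
Minimum mean = 3.000, attained e.g. along the cycle 0 → 0 with weight 3 and length 1. So λ(A) = 3/1 = 3.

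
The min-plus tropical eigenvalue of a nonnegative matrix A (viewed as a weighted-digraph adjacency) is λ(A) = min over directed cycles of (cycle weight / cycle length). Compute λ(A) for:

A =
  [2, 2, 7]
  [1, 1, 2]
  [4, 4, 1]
λ(A) = 1

Enumerate directed cycles and compute their means (weight / length). Sample:
  cycle 0 → 0: weight = 2, length = 1, mean = 2/1 ≈ 2.000
  cycle 1 → 1: weight = 1, length = 1, mean = 1/1 ≈ 1.000
  cycle 2 → 2: weight = 1, length = 1, mean = 1/1 ≈ 1.000
  cycle 0 → 1 → 0: weight = 3, length = 2, mean = 3/2 ≈ 1.500
  cycle 0 → 2 → 0: weight = 11, length = 2, mean = 11/2 ≈ 5.500
  cycle 1 → 0 → 1: weight = 3, length = 2, mean = 3/2 ≈ 1.500
Minimum mean = 1.000, attained e.g. along the cycle 1 → 1 with weight 1 and length 1. So λ(A) = 1/1 = 1.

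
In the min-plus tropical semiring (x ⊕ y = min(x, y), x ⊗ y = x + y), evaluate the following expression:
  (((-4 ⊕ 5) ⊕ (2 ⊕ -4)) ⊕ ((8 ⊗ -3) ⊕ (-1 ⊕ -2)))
(((-4 ⊕ 5) ⊕ (2 ⊕ -4)) ⊕ ((8 ⊗ -3) ⊕ (-1 ⊕ -2))) = -4

Expand innermost to outermost. Recall ⊕ takes the minimum of its arguments and ⊗ takes their sum. Working out the expression (((-4 ⊕ 5) ⊕ (2 ⊕ -4)) ⊕ ((8 ⊗ -3) ⊕ (-1 ⊕ -2))) gives -4.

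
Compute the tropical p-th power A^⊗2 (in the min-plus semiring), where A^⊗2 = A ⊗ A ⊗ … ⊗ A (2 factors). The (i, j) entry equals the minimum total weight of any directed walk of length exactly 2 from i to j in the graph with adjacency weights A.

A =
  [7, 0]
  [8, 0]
A^⊗2 =
  [8, 0]
  [8, 0]

Each entry (A^⊗2)_ij equals the minimum over all length-2 walks i = v_0 → v_1 → … → v_2 = j of Σ_t A[v_t][v_{t+1}]. For example, for (i, j) = (0, 1) we minimise over 2 possible intermediate vertex sequences; the minimum is 0, attained along the walk 0 → 1 → 1.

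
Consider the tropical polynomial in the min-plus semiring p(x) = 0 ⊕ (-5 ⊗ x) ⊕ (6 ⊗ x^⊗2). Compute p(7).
p(7) = 0

A tropical monomial a ⊗ x^⊗i evaluates to a + i · x. Evaluating each term at x = 7:
  Term 0 contributes 0 + 0 · 7 = 0
  Term 1 contributes -5 + 1 · 7 = 2
  Term 2 contributes 6 + 2 · 7 = 20
p(7) = ⊕ of these = min[0, 2, 20] = 0.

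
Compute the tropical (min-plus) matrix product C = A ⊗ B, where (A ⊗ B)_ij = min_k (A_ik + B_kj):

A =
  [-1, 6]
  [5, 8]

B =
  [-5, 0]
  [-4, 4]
A ⊗ B =
  [-6, -1]
  [0, 5]

Apply the min-plus product entry-by-entry:
  C[0][0] = min over k of (A[0][0] + B[0][0] = -1 + -5 = -6, A[0][1] + B[1][0] = 6 + -4 = 2) = -6 (attained at k = 0)
  C[0][1] = min over k of (A[0][0] + B[0][1] = -1 + 0 = -1, A[0][1] + B[1][1] = 6 + 4 = 10) = -1 (attained at k = 0)
  C[1][0] = min over k of (A[1][0] + B[0][0] = 5 + -5 = 0, A[1][1] + B[1][0] = 8 + -4 = 4) = 0 (attained at k = 0)
  C[1][1] = min over k of (A[1][0] + B[0][1] = 5 + 0 = 5, A[1][1] + B[1][1] = 8 + 4 = 12) = 5 (attained at k = 0)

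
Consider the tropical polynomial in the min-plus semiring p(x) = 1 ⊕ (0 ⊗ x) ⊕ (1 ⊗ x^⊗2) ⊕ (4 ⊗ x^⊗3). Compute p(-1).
p(-1) = -1

A tropical monomial a ⊗ x^⊗i evaluates to a + i · x. Evaluating each term at x = -1:
  Term 0 contributes 1 + 0 · -1 = 1
  Term 1 contributes 0 + 1 · -1 = -1
  Term 2 contributes 1 + 2 · -1 = -1
  Term 3 contributes 4 + 3 · -1 = 1
p(-1) = ⊕ of these = min[1, -1, -1, 1] = -1.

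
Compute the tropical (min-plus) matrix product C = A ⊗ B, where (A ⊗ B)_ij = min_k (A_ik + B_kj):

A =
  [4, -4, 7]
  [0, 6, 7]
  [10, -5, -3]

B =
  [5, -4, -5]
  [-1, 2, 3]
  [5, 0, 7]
A ⊗ B =
  [-5, -2, -1]
  [5, -4, -5]
  [-6, -3, -2]

Apply the min-plus product entry-by-entry:
  C[0][0] = min over k of (A[0][0] + B[0][0] = 4 + 5 = 9, A[0][1] + B[1][0] = -4 + -1 = -5, A[0][2] + B[2][0] = 7 + 5 = 12) = -5 (attained at k = 1)
  C[0][1] = min over k of (A[0][0] + B[0][1] = 4 + -4 = 0, A[0][1] + B[1][1] = -4 + 2 = -2, A[0][2] + B[2][1] = 7 + 0 = 7) = -2 (attained at k = 1)
  C[0][2] = min over k of (A[0][0] + B[0][2] = 4 + -5 = -1, A[0][1] + B[1][2] = -4 + 3 = -1, A[0][2] + B[2][2] = 7 + 7 = 14) = -1 (attained at k = 0)
  C[1][0] = min over k of (A[1][0] + B[0][0] = 0 + 5 = 5, A[1][1] + B[1][0] = 6 + -1 = 5, A[1][2] + B[2][0] = 7 + 5 = 12) = 5 (attained at k = 0)
  C[1][1] = min over k of (A[1][0] + B[0][1] = 0 + -4 = -4, A[1][1] + B[1][1] = 6 + 2 = 8, A[1][2] + B[2][1] = 7 + 0 = 7) = -4 (attained at k = 0)
  C[1][2] = min over k of (A[1][0] + B[0][2] = 0 + -5 = -5, A[1][1] + B[1][2] = 6 + 3 = 9, A[1][2] + B[2][2] = 7 + 7 = 14) = -5 (attained at k = 0)
  C[2][0] = min over k of (A[2][0] + B[0][0] = 10 + 5 = 15, A[2][1] + B[1][0] = -5 + -1 = -6, A[2][2] + B[2][0] = -3 + 5 = 2) = -6 (attained at k = 1)
  C[2][1] = min over k of (A[2][0] + B[0][1] = 10 + -4 = 6, A[2][1] + B[1][1] = -5 + 2 = -3, A[2][2] + B[2][1] = -3 + 0 = -3) = -3 (attained at k = 1)
  C[2][2] = min over k of (A[2][0] + B[0][2] = 10 + -5 = 5, A[2][1] + B[1][2] = -5 + 3 = -2, A[2][2] + B[2][2] = -3 + 7 = 4) = -2 (attained at k = 1)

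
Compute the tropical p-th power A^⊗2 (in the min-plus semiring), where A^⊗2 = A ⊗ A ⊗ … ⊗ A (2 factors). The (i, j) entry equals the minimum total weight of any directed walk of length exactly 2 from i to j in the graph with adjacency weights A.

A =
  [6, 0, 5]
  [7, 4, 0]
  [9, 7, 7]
A^⊗2 =
  [7, 4, 0]
  [9, 7, 4]
  [14, 9, 7]

Each entry (A^⊗2)_ij equals the minimum over all length-2 walks i = v_0 → v_1 → … → v_2 = j of Σ_t A[v_t][v_{t+1}]. For example, for (i, j) = (0, 2) we minimise over 3 possible intermediate vertex sequences; the minimum is 0, attained along the walk 0 → 1 → 2.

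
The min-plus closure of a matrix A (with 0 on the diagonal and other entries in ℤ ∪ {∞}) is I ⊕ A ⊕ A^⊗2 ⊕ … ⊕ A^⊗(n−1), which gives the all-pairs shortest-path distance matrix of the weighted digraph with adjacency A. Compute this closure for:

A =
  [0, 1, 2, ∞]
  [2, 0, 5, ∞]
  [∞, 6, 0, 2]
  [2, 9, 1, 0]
Closure =
  [0, 1, 2, 4]
  [2, 0, 4, 6]
  [4, 5, 0, 2]
  [2, 3, 1, 0]

This is the Floyd-Warshall all-pairs shortest-path computation. For each intermediate vertex k = 0, 1, …, 3, update dist[i][j] ← min(dist[i][j], dist[i][k] + dist[k][j]). The final matrix gives, for each (i, j), the minimum total weight of any directed path from i to j (possibly empty when i = j).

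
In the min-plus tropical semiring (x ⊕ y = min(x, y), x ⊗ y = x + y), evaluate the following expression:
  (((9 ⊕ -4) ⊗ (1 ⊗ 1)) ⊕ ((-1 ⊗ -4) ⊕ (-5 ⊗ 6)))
(((9 ⊕ -4) ⊗ (1 ⊗ 1)) ⊕ ((-1 ⊗ -4) ⊕ (-5 ⊗ 6))) = -5

Expand innermost to outermost. Recall ⊕ takes the minimum of its arguments and ⊗ takes their sum. Working out the expression (((9 ⊕ -4) ⊗ (1 ⊗ 1)) ⊕ ((-1 ⊗ -4) ⊕ (-5 ⊗ 6))) gives -5.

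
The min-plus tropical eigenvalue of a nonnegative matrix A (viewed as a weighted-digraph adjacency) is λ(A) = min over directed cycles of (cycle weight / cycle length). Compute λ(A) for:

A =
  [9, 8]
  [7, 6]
λ(A) = 6

Enumerate directed cycles and compute their means (weight / length). Sample:
  cycle 0 → 0: weight = 9, length = 1, mean = 9/1 ≈ 9.000
  cycle 1 → 1: weight = 6, length = 1, mean = 6/1 ≈ 6.000
  cycle 0 → 1 → 0: weight = 15, length = 2, mean = 15/2 ≈ 7.500
  cycle 1 → 0 → 1: weight = 15, length = 2, mean = 15/2 ≈ 7.500
Minimum mean = 6.000, attained e.g. along the cycle 1 → 1 with weight 6 and length 1. So λ(A) = 6/1 = 6.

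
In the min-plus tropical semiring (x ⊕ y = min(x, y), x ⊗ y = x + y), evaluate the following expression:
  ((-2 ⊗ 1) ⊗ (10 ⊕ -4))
((-2 ⊗ 1) ⊗ (10 ⊕ -4)) = -5

Expand innermost to outermost. Recall ⊕ takes the minimum of its arguments and ⊗ takes their sum. Working out the expression ((-2 ⊗ 1) ⊗ (10 ⊕ -4)) gives -5.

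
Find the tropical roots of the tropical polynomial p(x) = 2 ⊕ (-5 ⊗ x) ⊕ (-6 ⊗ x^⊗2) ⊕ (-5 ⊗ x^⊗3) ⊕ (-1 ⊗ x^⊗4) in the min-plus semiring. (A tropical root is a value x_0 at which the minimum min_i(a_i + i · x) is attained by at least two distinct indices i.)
Roots: {-4, -1, 1, 7}

Each tropical root is a break point of the lower envelope of the lines y = a_i + i · x (there are 5 lines, with slopes 0, 1, ..., 4). Only the lines that attain the minimum somewhere contribute to roots; other lines are dominated. Here the surviving (envelope) indices are i = 4, i = 3, i = 2, i = 1, i = 0.
Intersections between consecutive envelope lines give the roots: for adjacent envelope indices i < j the intersection is x = (a_i − a_j) / (j − i). Reading off the sorted break points: {-4, -1, 1, 7}.
Verification: at each break x_0, at least two indices attain the minimum of min_i(a_i + i · x_0).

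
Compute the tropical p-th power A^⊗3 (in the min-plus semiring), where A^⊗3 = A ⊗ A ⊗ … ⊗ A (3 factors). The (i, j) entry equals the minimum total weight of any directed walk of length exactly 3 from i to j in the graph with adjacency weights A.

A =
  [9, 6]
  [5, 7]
A^⊗3 =
  [18, 17]
  [16, 18]

Each entry (A^⊗3)_ij equals the minimum over all length-3 walks i = v_0 → v_1 → … → v_3 = j of Σ_t A[v_t][v_{t+1}]. For example, for (i, j) = (0, 1) we minimise over 4 possible intermediate vertex sequences; the minimum is 17, attained along the walk 0 → 1 → 0 → 1.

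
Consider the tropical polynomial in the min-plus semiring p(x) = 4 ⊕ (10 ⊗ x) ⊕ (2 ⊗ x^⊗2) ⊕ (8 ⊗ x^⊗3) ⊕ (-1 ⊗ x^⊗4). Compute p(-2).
p(-2) = -9

A tropical monomial a ⊗ x^⊗i evaluates to a + i · x. Evaluating each term at x = -2:
  Term 0 contributes 4 + 0 · -2 = 4
  Term 1 contributes 10 + 1 · -2 = 8
  Term 2 contributes 2 + 2 · -2 = -2
  Term 3 contributes 8 + 3 · -2 = 2
  Term 4 contributes -1 + 4 · -2 = -9
p(-2) = ⊕ of these = min[4, 8, -2, 2, -9] = -9.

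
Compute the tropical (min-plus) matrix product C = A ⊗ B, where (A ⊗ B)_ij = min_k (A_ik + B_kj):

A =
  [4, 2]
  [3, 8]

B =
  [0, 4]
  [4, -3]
A ⊗ B =
  [4, -1]
  [3, 5]

Apply the min-plus product entry-by-entry:
  C[0][0] = min over k of (A[0][0] + B[0][0] = 4 + 0 = 4, A[0][1] + B[1][0] = 2 + 4 = 6) = 4 (attained at k = 0)
  C[0][1] = min over k of (A[0][0] + B[0][1] = 4 + 4 = 8, A[0][1] + B[1][1] = 2 + -3 = -1) = -1 (attained at k = 1)
  C[1][0] = min over k of (A[1][0] + B[0][0] = 3 + 0 = 3, A[1][1] + B[1][0] = 8 + 4 = 12) = 3 (attained at k = 0)
  C[1][1] = min over k of (A[1][0] + B[0][1] = 3 + 4 = 7, A[1][1] + B[1][1] = 8 + -3 = 5) = 5 (attained at k = 1)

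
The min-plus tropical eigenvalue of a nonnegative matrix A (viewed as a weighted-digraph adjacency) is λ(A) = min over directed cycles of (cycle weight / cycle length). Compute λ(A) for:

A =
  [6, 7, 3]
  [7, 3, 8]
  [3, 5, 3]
λ(A) = 3

Enumerate directed cycles and compute their means (weight / length). Sample:
  cycle 0 → 0: weight = 6, length = 1, mean = 6/1 ≈ 6.000
  cycle 1 → 1: weight = 3, length = 1, mean = 3/1 ≈ 3.000
  cycle 2 → 2: weight = 3, length = 1, mean = 3/1 ≈ 3.000
  cycle 0 → 1 → 0: weight = 14, length = 2, mean = 14/2 ≈ 7.000
  cycle 0 → 2 → 0: weight = 6, length = 2, mean = 6/2 ≈ 3.000
  cycle 1 → 0 → 1: weight = 14, length = 2, mean = 14/2 ≈ 7.000
Minimum mean = 3.000, attained e.g. along the cycle 1 → 1 with weight 3 and length 1. So λ(A) = 3/1 = 3.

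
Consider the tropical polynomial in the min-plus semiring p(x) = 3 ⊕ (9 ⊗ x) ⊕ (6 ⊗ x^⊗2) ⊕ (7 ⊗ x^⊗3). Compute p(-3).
p(-3) = -2

A tropical monomial a ⊗ x^⊗i evaluates to a + i · x. Evaluating each term at x = -3:
  Term 0 contributes 3 + 0 · -3 = 3
  Term 1 contributes 9 + 1 · -3 = 6
  Term 2 contributes 6 + 2 · -3 = 0
  Term 3 contributes 7 + 3 · -3 = -2
p(-3) = ⊕ of these = min[3, 6, 0, -2] = -2.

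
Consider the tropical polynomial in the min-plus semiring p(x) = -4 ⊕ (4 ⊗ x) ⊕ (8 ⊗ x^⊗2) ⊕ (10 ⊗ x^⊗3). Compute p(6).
p(6) = -4

A tropical monomial a ⊗ x^⊗i evaluates to a + i · x. Evaluating each term at x = 6:
  Term 0 contributes -4 + 0 · 6 = -4
  Term 1 contributes 4 + 1 · 6 = 10
  Term 2 contributes 8 + 2 · 6 = 20
  Term 3 contributes 10 + 3 · 6 = 28
p(6) = ⊕ of these = min[-4, 10, 20, 28] = -4.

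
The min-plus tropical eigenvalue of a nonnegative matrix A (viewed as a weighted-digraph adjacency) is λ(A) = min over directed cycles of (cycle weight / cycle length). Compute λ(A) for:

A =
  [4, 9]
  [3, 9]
λ(A) = 4

Enumerate directed cycles and compute their means (weight / length). Sample:
  cycle 0 → 0: weight = 4, length = 1, mean = 4/1 ≈ 4.000
  cycle 1 → 1: weight = 9, length = 1, mean = 9/1 ≈ 9.000
  cycle 0 → 1 → 0: weight = 12, length = 2, mean = 12/2 ≈ 6.000
  cycle 1 → 0 → 1: weight = 12, length = 2, mean = 12/2 ≈ 6.000
Minimum mean = 4.000, attained e.g. along the cycle 0 → 0 with weight 4 and length 1. So λ(A) = 4/1 = 4.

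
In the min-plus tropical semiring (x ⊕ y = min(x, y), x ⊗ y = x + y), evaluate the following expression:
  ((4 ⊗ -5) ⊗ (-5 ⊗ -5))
((4 ⊗ -5) ⊗ (-5 ⊗ -5)) = -11

Expand innermost to outermost. Recall ⊕ takes the minimum of its arguments and ⊗ takes their sum. Working out the expression ((4 ⊗ -5) ⊗ (-5 ⊗ -5)) gives -11.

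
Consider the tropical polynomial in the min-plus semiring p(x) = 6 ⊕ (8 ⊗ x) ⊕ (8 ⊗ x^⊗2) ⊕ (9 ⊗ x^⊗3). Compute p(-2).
p(-2) = 3

A tropical monomial a ⊗ x^⊗i evaluates to a + i · x. Evaluating each term at x = -2:
  Term 0 contributes 6 + 0 · -2 = 6
  Term 1 contributes 8 + 1 · -2 = 6
  Term 2 contributes 8 + 2 · -2 = 4
  Term 3 contributes 9 + 3 · -2 = 3
p(-2) = ⊕ of these = min[6, 6, 4, 3] = 3.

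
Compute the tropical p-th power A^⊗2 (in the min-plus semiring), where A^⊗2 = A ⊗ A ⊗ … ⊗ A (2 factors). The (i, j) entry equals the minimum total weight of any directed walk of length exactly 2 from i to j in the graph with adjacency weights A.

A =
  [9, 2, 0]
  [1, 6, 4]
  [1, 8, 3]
A^⊗2 =
  [1, 8, 3]
  [5, 3, 1]
  [4, 3, 1]

Each entry (A^⊗2)_ij equals the minimum over all length-2 walks i = v_0 → v_1 → … → v_2 = j of Σ_t A[v_t][v_{t+1}]. For example, for (i, j) = (0, 2) we minimise over 3 possible intermediate vertex sequences; the minimum is 3, attained along the walk 0 → 2 → 2.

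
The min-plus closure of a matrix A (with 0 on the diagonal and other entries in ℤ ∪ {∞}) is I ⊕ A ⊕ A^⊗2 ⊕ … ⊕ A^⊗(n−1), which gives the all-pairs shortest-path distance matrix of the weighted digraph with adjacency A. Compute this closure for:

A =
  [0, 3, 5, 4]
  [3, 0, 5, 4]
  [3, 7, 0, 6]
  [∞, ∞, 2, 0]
Closure =
  [0, 3, 5, 4]
  [3, 0, 5, 4]
  [3, 6, 0, 6]
  [5, 8, 2, 0]

This is the Floyd-Warshall all-pairs shortest-path computation. For each intermediate vertex k = 0, 1, …, 3, update dist[i][j] ← min(dist[i][j], dist[i][k] + dist[k][j]). The final matrix gives, for each (i, j), the minimum total weight of any directed path from i to j (possibly empty when i = j).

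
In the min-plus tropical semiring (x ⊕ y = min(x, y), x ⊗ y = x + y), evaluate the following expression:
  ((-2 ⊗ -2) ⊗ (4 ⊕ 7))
((-2 ⊗ -2) ⊗ (4 ⊕ 7)) = 0

Expand innermost to outermost. Recall ⊕ takes the minimum of its arguments and ⊗ takes their sum. Working out the expression ((-2 ⊗ -2) ⊗ (4 ⊕ 7)) gives 0.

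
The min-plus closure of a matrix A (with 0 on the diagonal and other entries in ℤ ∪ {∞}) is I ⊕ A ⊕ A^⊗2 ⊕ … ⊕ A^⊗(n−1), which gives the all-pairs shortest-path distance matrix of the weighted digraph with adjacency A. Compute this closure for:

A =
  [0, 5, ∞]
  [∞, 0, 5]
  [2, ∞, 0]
Closure =
  [0, 5, 10]
  [7, 0, 5]
  [2, 7, 0]

This is the Floyd-Warshall all-pairs shortest-path computation. For each intermediate vertex k = 0, 1, …, 2, update dist[i][j] ← min(dist[i][j], dist[i][k] + dist[k][j]). The final matrix gives, for each (i, j), the minimum total weight of any directed path from i to j (possibly empty when i = j).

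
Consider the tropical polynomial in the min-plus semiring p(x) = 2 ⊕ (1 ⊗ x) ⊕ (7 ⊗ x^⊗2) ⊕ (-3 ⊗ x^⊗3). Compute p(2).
p(2) = 2

A tropical monomial a ⊗ x^⊗i evaluates to a + i · x. Evaluating each term at x = 2:
  Term 0 contributes 2 + 0 · 2 = 2
  Term 1 contributes 1 + 1 · 2 = 3
  Term 2 contributes 7 + 2 · 2 = 11
  Term 3 contributes -3 + 3 · 2 = 3
p(2) = ⊕ of these = min[2, 3, 11, 3] = 2.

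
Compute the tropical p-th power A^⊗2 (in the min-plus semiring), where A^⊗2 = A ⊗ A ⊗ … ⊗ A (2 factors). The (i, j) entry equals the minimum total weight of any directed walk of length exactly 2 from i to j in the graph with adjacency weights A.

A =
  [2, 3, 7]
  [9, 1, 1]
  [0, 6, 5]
A^⊗2 =
  [4, 4, 4]
  [1, 2, 2]
  [2, 3, 7]

Each entry (A^⊗2)_ij equals the minimum over all length-2 walks i = v_0 → v_1 → … → v_2 = j of Σ_t A[v_t][v_{t+1}]. For example, for (i, j) = (0, 2) we minimise over 3 possible intermediate vertex sequences; the minimum is 4, attained along the walk 0 → 1 → 2.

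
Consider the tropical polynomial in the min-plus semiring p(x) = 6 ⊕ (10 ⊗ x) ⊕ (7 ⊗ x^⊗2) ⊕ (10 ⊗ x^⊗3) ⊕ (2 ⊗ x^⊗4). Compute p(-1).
p(-1) = -2

A tropical monomial a ⊗ x^⊗i evaluates to a + i · x. Evaluating each term at x = -1:
  Term 0 contributes 6 + 0 · -1 = 6
  Term 1 contributes 10 + 1 · -1 = 9
  Term 2 contributes 7 + 2 · -1 = 5
  Term 3 contributes 10 + 3 · -1 = 7
  Term 4 contributes 2 + 4 · -1 = -2
p(-1) = ⊕ of these = min[6, 9, 5, 7, -2] = -2.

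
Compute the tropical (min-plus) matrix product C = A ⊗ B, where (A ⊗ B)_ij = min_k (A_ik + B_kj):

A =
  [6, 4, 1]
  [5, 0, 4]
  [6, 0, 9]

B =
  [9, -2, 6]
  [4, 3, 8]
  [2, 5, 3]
A ⊗ B =
  [3, 4, 4]
  [4, 3, 7]
  [4, 3, 8]

Apply the min-plus product entry-by-entry:
  C[0][0] = min over k of (A[0][0] + B[0][0] = 6 + 9 = 15, A[0][1] + B[1][0] = 4 + 4 = 8, A[0][2] + B[2][0] = 1 + 2 = 3) = 3 (attained at k = 2)
  C[0][1] = min over k of (A[0][0] + B[0][1] = 6 + -2 = 4, A[0][1] + B[1][1] = 4 + 3 = 7, A[0][2] + B[2][1] = 1 + 5 = 6) = 4 (attained at k = 0)
  C[0][2] = min over k of (A[0][0] + B[0][2] = 6 + 6 = 12, A[0][1] + B[1][2] = 4 + 8 = 12, A[0][2] + B[2][2] = 1 + 3 = 4) = 4 (attained at k = 2)
  C[1][0] = min over k of (A[1][0] + B[0][0] = 5 + 9 = 14, A[1][1] + B[1][0] = 0 + 4 = 4, A[1][2] + B[2][0] = 4 + 2 = 6) = 4 (attained at k = 1)
  C[1][1] = min over k of (A[1][0] + B[0][1] = 5 + -2 = 3, A[1][1] + B[1][1] = 0 + 3 = 3, A[1][2] + B[2][1] = 4 + 5 = 9) = 3 (attained at k = 0)
  C[1][2] = min over k of (A[1][0] + B[0][2] = 5 + 6 = 11, A[1][1] + B[1][2] = 0 + 8 = 8, A[1][2] + B[2][2] = 4 + 3 = 7) = 7 (attained at k = 2)
  C[2][0] = min over k of (A[2][0] + B[0][0] = 6 + 9 = 15, A[2][1] + B[1][0] = 0 + 4 = 4, A[2][2] + B[2][0] = 9 + 2 = 11) = 4 (attained at k = 1)
  C[2][1] = min over k of (A[2][0] + B[0][1] = 6 + -2 = 4, A[2][1] + B[1][1] = 0 + 3 = 3, A[2][2] + B[2][1] = 9 + 5 = 14) = 3 (attained at k = 1)
  C[2][2] = min over k of (A[2][0] + B[0][2] = 6 + 6 = 12, A[2][1] + B[1][2] = 0 + 8 = 8, A[2][2] + B[2][2] = 9 + 3 = 12) = 8 (attained at k = 1)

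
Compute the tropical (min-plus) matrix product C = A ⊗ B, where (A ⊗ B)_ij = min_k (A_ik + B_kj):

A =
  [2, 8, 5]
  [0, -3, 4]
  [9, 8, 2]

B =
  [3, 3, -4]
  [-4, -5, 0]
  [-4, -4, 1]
A ⊗ B =
  [1, 1, -2]
  [-7, -8, -4]
  [-2, -2, 3]

Apply the min-plus product entry-by-entry:
  C[0][0] = min over k of (A[0][0] + B[0][0] = 2 + 3 = 5, A[0][1] + B[1][0] = 8 + -4 = 4, A[0][2] + B[2][0] = 5 + -4 = 1) = 1 (attained at k = 2)
  C[0][1] = min over k of (A[0][0] + B[0][1] = 2 + 3 = 5, A[0][1] + B[1][1] = 8 + -5 = 3, A[0][2] + B[2][1] = 5 + -4 = 1) = 1 (attained at k = 2)
  C[0][2] = min over k of (A[0][0] + B[0][2] = 2 + -4 = -2, A[0][1] + B[1][2] = 8 + 0 = 8, A[0][2] + B[2][2] = 5 + 1 = 6) = -2 (attained at k = 0)
  C[1][0] = min over k of (A[1][0] + B[0][0] = 0 + 3 = 3, A[1][1] + B[1][0] = -3 + -4 = -7, A[1][2] + B[2][0] = 4 + -4 = 0) = -7 (attained at k = 1)
  C[1][1] = min over k of (A[1][0] + B[0][1] = 0 + 3 = 3, A[1][1] + B[1][1] = -3 + -5 = -8, A[1][2] + B[2][1] = 4 + -4 = 0) = -8 (attained at k = 1)
  C[1][2] = min over k of (A[1][0] + B[0][2] = 0 + -4 = -4, A[1][1] + B[1][2] = -3 + 0 = -3, A[1][2] + B[2][2] = 4 + 1 = 5) = -4 (attained at k = 0)
  C[2][0] = min over k of (A[2][0] + B[0][0] = 9 + 3 = 12, A[2][1] + B[1][0] = 8 + -4 = 4, A[2][2] + B[2][0] = 2 + -4 = -2) = -2 (attained at k = 2)
  C[2][1] = min over k of (A[2][0] + B[0][1] = 9 + 3 = 12, A[2][1] + B[1][1] = 8 + -5 = 3, A[2][2] + B[2][1] = 2 + -4 = -2) = -2 (attained at k = 2)
  C[2][2] = min over k of (A[2][0] + B[0][2] = 9 + -4 = 5, A[2][1] + B[1][2] = 8 + 0 = 8, A[2][2] + B[2][2] = 2 + 1 = 3) = 3 (attained at k = 2)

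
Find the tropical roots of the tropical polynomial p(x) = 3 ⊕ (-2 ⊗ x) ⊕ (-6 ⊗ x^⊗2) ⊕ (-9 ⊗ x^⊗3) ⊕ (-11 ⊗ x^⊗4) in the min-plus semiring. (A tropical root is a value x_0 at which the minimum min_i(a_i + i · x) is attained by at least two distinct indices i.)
Roots: {2, 3, 4, 5}

Each tropical root is a break point of the lower envelope of the lines y = a_i + i · x (there are 5 lines, with slopes 0, 1, ..., 4). Only the lines that attain the minimum somewhere contribute to roots; other lines are dominated. Here the surviving (envelope) indices are i = 4, i = 3, i = 2, i = 1, i = 0.
Intersections between consecutive envelope lines give the roots: for adjacent envelope indices i < j the intersection is x = (a_i − a_j) / (j − i). Reading off the sorted break points: {2, 3, 4, 5}.
Verification: at each break x_0, at least two indices attain the minimum of min_i(a_i + i · x_0).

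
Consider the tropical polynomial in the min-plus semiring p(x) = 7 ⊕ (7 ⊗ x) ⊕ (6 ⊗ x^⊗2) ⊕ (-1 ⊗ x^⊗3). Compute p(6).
p(6) = 7

A tropical monomial a ⊗ x^⊗i evaluates to a + i · x. Evaluating each term at x = 6:
  Term 0 contributes 7 + 0 · 6 = 7
  Term 1 contributes 7 + 1 · 6 = 13
  Term 2 contributes 6 + 2 · 6 = 18
  Term 3 contributes -1 + 3 · 6 = 17
p(6) = ⊕ of these = min[7, 13, 18, 17] = 7.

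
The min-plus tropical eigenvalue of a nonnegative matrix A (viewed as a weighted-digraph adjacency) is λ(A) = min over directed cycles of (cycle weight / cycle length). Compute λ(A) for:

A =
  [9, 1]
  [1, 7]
λ(A) = 1

Enumerate directed cycles and compute their means (weight / length). Sample:
  cycle 0 → 0: weight = 9, length = 1, mean = 9/1 ≈ 9.000
  cycle 1 → 1: weight = 7, length = 1, mean = 7/1 ≈ 7.000
  cycle 0 → 1 → 0: weight = 2, length = 2, mean = 2/2 ≈ 1.000
  cycle 1 → 0 → 1: weight = 2, length = 2, mean = 2/2 ≈ 1.000
Minimum mean = 1.000, attained e.g. along the cycle 0 → 1 → 0 with weight 2 and length 2. So λ(A) = 2/2 = 1.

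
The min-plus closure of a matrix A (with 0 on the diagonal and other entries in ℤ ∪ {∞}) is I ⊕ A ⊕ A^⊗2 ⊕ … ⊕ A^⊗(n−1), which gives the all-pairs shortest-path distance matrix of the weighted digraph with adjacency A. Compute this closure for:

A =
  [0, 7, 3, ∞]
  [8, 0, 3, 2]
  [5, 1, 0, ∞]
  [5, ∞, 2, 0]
Closure =
  [0, 4, 3, 6]
  [7, 0, 3, 2]
  [5, 1, 0, 3]
  [5, 3, 2, 0]

This is the Floyd-Warshall all-pairs shortest-path computation. For each intermediate vertex k = 0, 1, …, 3, update dist[i][j] ← min(dist[i][j], dist[i][k] + dist[k][j]). The final matrix gives, for each (i, j), the minimum total weight of any directed path from i to j (possibly empty when i = j).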